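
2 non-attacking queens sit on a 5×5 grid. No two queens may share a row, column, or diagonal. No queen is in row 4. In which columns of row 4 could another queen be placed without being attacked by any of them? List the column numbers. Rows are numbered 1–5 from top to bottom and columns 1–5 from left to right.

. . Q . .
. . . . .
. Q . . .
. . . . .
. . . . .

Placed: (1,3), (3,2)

columns 4, 5

(1,3) attacks row 4 at column 3.
(3,2) attacks row 4 at column 2 and diagonals 1, 3.
Attacked columns: {1, 2, 3}. Safe: {4, 5}.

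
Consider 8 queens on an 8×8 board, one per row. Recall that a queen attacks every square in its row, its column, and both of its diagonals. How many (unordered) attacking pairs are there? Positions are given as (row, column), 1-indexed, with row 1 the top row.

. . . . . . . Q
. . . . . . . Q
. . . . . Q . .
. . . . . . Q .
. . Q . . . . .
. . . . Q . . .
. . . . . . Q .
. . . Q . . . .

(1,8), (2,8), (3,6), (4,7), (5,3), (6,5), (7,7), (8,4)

Same column: (1,8)–(2,8) (column 8); (4,7)–(7,7) (column 7).
Same diagonal: (1,8)–(3,6) (|1−3| = |8−6| = 2); (3,6)–(4,7) (|3−4| = |6−7| = 1); (4,7)–(6,5) (|4−6| = |7−5| = 2).
Total attacking pairs: 5.

5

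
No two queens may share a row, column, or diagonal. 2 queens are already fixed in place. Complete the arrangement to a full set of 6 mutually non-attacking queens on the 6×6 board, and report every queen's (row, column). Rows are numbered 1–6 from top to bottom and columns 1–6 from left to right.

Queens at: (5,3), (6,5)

(1,2) (2,4) (3,6) (4,1) (5,3) (6,5)

Row 1: attacked by (5,3)→{3}; (6,5)→{5}. Safe: 1, 2, 4, 6. Place at column 2.
Row 2: attacked by (1,2)→{1,2,3}; (5,3)→{3,6}; (6,5)→{1,5}. Safe: 4. Place at column 4.
Row 3: attacked by (1,2)→{2,4}; (2,4)→{3,4,5}; (5,3)→{1,3,5}; (6,5)→{2,5}. Safe: 6. Place at column 6.
Row 4: attacked by (1,2)→{2,5}; (2,4)→{2,4,6}; (3,6)→{5,6}; (5,3)→{2,3,4}; (6,5)→{3,5}. Safe: 1. Place at column 1.
Columns [2, 4, 6, 1, 3, 5], r−c [-1, -2, -3, 3, 2, 1], r+c [3, 6, 9, 5, 8, 11] are all distinct, so no two queens attack.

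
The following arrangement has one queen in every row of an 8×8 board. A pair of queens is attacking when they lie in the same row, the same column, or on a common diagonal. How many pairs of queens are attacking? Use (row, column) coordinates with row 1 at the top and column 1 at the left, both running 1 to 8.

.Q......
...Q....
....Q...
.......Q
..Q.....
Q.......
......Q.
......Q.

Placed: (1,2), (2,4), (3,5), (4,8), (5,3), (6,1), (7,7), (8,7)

Same column: (7,7)–(8,7) (column 7).
Same diagonal: (2,4)–(3,5) (|2−3| = |4−5| = 1); (3,5)–(5,3) (|3−5| = |5−3| = 2).
Total attacking pairs: 3.

3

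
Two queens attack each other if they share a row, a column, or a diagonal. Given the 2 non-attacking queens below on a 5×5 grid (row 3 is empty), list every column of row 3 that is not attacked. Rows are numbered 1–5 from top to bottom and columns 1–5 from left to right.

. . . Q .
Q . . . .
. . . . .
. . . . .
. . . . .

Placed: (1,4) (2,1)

(1,4) attacks row 3 at column 4 and diagonals 2.
(2,1) attacks row 3 at column 1 and diagonals 2.
Attacked columns: {1, 2, 4}. Safe: {3, 5}.

columns 3, 5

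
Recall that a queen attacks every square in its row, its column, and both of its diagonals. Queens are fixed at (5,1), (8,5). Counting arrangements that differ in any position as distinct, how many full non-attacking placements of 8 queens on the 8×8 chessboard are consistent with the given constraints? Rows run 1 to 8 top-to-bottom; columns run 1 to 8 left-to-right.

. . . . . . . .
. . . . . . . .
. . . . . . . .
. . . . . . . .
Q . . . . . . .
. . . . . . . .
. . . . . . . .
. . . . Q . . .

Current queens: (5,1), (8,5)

5

Branch on row 1: col 2 → 1; col 3 → 2; col 4 → 0; col 6 → 1; col 7 → 1; col 8 → 0.
Sum: 1 + 2 + 0 + 1 + 1 + 0 = 5.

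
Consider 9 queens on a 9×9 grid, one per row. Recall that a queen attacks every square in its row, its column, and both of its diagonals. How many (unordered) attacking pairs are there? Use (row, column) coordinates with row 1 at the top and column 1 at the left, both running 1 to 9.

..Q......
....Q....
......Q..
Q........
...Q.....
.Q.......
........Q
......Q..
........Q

4

Same column: (3,7)–(8,7) (column 7); (7,9)–(9,9) (column 9).
Same diagonal: (1,3)–(7,9) (|1−7| = |3−9| = 6); (5,4)–(8,7) (|5−8| = |4−7| = 3).
Total attacking pairs: 4.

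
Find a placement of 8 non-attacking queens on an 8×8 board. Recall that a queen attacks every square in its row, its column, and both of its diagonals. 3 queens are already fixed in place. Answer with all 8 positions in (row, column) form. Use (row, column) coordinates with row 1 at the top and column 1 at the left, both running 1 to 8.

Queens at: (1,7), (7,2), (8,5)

Row 2: attacked by (1,7)→{6,7,8}; (7,2)→{2,7}; (8,5)→{5}. Safe: 1, 3, 4. Place at column 1.
Row 3: attacked by (1,7)→{5,7}; (2,1)→{1,2}; (7,2)→{2,6}; (8,5)→{5}. Safe: 3, 4, 8. Place at column 3.
Row 4: attacked by (1,7)→{4,7}; (2,1)→{1,3}; (3,3)→{2,3,4}; (7,2)→{2,5}; (8,5)→{1,5}. Safe: 6, 8. Place at column 8.
Row 5: attacked by (1,7)→{3,7}; (2,1)→{1,4}; (3,3)→{1,3,5}; (4,8)→{7,8}; (7,2)→{2,4}; (8,5)→{2,5,8}. Safe: 6. Place at column 6.
Row 6: attacked by (1,7)→{2,7}; (2,1)→{1,5}; (3,3)→{3,6}; (4,8)→{6,8}; (5,6)→{5,6,7}; (7,2)→{1,2,3}; (8,5)→{3,5,7}. Safe: 4. Place at column 4.
Columns [7, 1, 3, 8, 6, 4, 2, 5], r−c [-6, 1, 0, -4, -1, 2, 5, 3], r+c [8, 3, 6, 12, 11, 10, 9, 13] are all distinct, so no two queens attack.

(1,7) (2,1) (3,3) (4,8) (5,6) (6,4) (7,2) (8,5)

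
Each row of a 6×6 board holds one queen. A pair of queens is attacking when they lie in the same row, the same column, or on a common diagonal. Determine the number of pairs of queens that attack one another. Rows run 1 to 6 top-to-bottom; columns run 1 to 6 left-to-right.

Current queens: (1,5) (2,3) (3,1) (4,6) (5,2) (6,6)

Same column: (4,6)–(6,6) (column 6).
Total attacking pairs: 1.

1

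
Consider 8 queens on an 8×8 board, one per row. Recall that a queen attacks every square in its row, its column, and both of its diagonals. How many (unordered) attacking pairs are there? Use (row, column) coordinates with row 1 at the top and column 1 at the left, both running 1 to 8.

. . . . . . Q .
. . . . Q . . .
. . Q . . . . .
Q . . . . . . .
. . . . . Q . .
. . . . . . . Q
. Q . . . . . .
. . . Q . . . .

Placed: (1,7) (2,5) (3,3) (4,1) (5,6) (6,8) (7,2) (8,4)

0

All columns are distinct and no two queens satisfy |Δrow| = |Δcol|, so no pair attacks.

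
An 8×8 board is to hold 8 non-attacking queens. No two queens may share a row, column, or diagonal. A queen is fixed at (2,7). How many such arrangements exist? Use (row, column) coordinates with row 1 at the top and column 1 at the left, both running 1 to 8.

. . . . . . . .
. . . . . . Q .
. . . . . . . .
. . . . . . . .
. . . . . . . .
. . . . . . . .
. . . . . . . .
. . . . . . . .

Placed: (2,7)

Branch on row 1: col 1 → 2; col 2 → 2; col 3 → 2; col 4 → 4; col 5 → 6.
Sum: 2 + 2 + 2 + 4 + 6 = 16.

16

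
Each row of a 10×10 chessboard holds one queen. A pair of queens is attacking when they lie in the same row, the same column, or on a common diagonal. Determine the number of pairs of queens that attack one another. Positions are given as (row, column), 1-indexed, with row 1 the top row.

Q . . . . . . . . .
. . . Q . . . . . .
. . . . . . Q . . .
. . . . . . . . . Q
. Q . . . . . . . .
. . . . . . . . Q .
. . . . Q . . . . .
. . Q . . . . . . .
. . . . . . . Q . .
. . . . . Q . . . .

0

All columns are distinct and no two queens satisfy |Δrow| = |Δcol|, so no pair attacks.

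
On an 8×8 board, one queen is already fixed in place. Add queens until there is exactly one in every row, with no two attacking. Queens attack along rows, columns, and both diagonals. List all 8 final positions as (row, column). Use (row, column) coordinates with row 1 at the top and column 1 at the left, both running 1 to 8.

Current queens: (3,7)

(1,3) (2,1) (3,7) (4,5) (5,8) (6,2) (7,4) (8,6)

Row 1: attacked by (3,7)→{5,7}. Safe: 1, 2, 3, 4, 6, 8. Place at column 3.
Row 2: attacked by (1,3)→{2,3,4}; (3,7)→{6,7,8}. Safe: 1, 5. Place at column 1.
Row 4: attacked by (1,3)→{3,6}; (2,1)→{1,3}; (3,7)→{6,7,8}. Safe: 2, 4, 5. Place at column 5.
Row 5: attacked by (1,3)→{3,7}; (2,1)→{1,4}; (3,7)→{5,7}; (4,5)→{4,5,6}. Safe: 2, 8. Place at column 8.
Row 6: attacked by (1,3)→{3,8}; (2,1)→{1,5}; (3,7)→{4,7}; (4,5)→{3,5,7}; (5,8)→{7,8}. Safe: 2, 6. Place at column 2.
Row 7: attacked by (1,3)→{3}; (2,1)→{1,6}; (3,7)→{3,7}; (4,5)→{2,5,8}; (5,8)→{6,8}; (6,2)→{1,2,3}. Safe: 4. Place at column 4.
Row 8: attacked by (1,3)→{3}; (2,1)→{1,7}; (3,7)→{2,7}; (4,5)→{1,5}; (5,8)→{5,8}; (6,2)→{2,4}; (7,4)→{3,4,5}. Safe: 6. Place at column 6.
Columns [3, 1, 7, 5, 8, 2, 4, 6], r−c [-2, 1, -4, -1, -3, 4, 3, 2], r+c [4, 3, 10, 9, 13, 8, 11, 14] are all distinct, so no two queens attack.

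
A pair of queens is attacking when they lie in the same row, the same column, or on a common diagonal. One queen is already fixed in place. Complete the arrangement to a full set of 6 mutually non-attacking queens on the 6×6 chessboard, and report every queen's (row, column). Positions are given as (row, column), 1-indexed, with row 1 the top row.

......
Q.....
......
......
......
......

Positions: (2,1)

(1,4) (2,1) (3,5) (4,2) (5,6) (6,3)

Row 1: attacked by (2,1)→{1,2}. Safe: 3, 4, 5, 6. Place at column 4.
Row 3: attacked by (1,4)→{2,4,6}; (2,1)→{1,2}. Safe: 3, 5. Place at column 5.
Row 4: attacked by (1,4)→{1,4}; (2,1)→{1,3}; (3,5)→{4,5,6}. Safe: 2. Place at column 2.
Row 5: attacked by (1,4)→{4}; (2,1)→{1,4}; (3,5)→{3,5}; (4,2)→{1,2,3}. Safe: 6. Place at column 6.
Row 6: attacked by (1,4)→{4}; (2,1)→{1,5}; (3,5)→{2,5}; (4,2)→{2,4}; (5,6)→{5,6}. Safe: 3. Place at column 3.
Columns [4, 1, 5, 2, 6, 3], r−c [-3, 1, -2, 2, -1, 3], r+c [5, 3, 8, 6, 11, 9] are all distinct, so no two queens attack.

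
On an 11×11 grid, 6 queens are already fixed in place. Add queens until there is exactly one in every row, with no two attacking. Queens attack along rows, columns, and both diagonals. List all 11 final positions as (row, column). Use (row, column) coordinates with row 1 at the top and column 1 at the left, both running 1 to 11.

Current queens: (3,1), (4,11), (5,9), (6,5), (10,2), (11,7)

(1,6) (2,3) (3,1) (4,11) (5,9) (6,5) (7,10) (8,8) (9,4) (10,2) (11,7)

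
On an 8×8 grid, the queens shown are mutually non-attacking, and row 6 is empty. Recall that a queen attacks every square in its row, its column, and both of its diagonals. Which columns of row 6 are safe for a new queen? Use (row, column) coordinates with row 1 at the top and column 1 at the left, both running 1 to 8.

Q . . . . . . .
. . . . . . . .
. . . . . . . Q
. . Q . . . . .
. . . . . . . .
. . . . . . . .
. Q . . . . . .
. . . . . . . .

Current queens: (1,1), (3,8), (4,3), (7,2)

columns 4, 7

(1,1) attacks row 6 at column 1 and diagonals 6.
(3,8) attacks row 6 at column 8 and diagonals 5.
(4,3) attacks row 6 at column 3 and diagonals 1, 5.
(7,2) attacks row 6 at column 2 and diagonals 1, 3.
Attacked columns: {1, 2, 3, 5, 6, 8}. Safe: {4, 7}.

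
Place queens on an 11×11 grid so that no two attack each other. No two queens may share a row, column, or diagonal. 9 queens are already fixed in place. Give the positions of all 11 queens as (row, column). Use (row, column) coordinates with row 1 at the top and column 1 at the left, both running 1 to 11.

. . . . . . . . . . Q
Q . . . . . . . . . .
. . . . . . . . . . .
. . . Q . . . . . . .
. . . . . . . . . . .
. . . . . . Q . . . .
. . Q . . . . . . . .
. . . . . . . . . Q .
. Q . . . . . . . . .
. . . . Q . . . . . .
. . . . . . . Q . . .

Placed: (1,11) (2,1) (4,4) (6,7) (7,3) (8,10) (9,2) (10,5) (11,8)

(1,11) (2,1) (3,6) (4,4) (5,9) (6,7) (7,3) (8,10) (9,2) (10,5) (11,8)

Row 3: attacked by (1,11)→{9,11}; (2,1)→{1,2}; (4,4)→{3,4,5}; (6,7)→{4,7,10}; (7,3)→{3,7}; (8,10)→{5,10}; (9,2)→{2,8}; (10,5)→{5}; (11,8)→{8}. Safe: 6. Place at column 6.
Row 5: attacked by (1,11)→{7,11}; (2,1)→{1,4}; (3,6)→{4,6,8}; (4,4)→{3,4,5}; (6,7)→{6,7,8}; (7,3)→{1,3,5}; (8,10)→{7,10}; (9,2)→{2,6}; (10,5)→{5,10}; (11,8)→{2,8}. Safe: 9. Place at column 9.
Columns [11, 1, 6, 4, 9, 7, 3, 10, 2, 5, 8], r−c [-10, 1, -3, 0, -4, -1, 4, -2, 7, 5, 3], r+c [12, 3, 9, 8, 14, 13, 10, 18, 11, 15, 19] are all distinct, so no two queens attack.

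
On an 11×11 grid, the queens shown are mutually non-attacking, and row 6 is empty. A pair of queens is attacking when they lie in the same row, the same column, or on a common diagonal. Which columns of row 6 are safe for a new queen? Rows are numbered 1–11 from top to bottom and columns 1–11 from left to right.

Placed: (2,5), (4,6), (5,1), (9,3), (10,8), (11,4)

columns 7, 10, 11

(2,5) attacks row 6 at column 5 and diagonals 1, 9.
(4,6) attacks row 6 at column 6 and diagonals 4, 8.
(5,1) attacks row 6 at column 1 and diagonals 2.
(9,3) attacks row 6 at column 3 and diagonals 6.
(10,8) attacks row 6 at column 8 and diagonals 4.
(11,4) attacks row 6 at column 4 and diagonals 9.
Attacked columns: {1, 2, 3, 4, 5, 6, 8, 9}. Safe: {7, 10, 11}.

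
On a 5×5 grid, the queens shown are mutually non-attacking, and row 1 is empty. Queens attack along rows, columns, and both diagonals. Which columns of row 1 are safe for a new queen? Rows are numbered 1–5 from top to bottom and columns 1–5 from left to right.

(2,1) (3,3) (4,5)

(2,1) attacks row 1 at column 1 and diagonals 2.
(3,3) attacks row 1 at column 3 and diagonals 1, 5.
(4,5) attacks row 1 at column 5 and diagonals 2.
Attacked columns: {1, 2, 3, 5}. Safe: {4}.

columns 4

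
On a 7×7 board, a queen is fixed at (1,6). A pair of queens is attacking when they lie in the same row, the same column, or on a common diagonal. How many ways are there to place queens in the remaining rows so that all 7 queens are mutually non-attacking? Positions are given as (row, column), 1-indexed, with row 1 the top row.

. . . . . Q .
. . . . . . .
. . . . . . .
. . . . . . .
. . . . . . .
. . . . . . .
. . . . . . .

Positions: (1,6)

Branch on row 2: col 1 → 1; col 2 → 1; col 3 → 3; col 4 → 2.
Sum: 1 + 1 + 3 + 2 = 7.

7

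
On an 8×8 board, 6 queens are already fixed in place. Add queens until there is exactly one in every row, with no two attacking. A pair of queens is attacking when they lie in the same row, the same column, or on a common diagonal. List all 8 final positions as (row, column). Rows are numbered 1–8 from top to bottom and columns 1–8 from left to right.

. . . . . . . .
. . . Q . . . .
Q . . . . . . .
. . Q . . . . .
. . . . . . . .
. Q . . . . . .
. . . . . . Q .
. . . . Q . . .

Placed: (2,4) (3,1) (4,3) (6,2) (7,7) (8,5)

(1,8) (2,4) (3,1) (4,3) (5,6) (6,2) (7,7) (8,5)

Row 1: attacked by (2,4)→{3,4,5}; (3,1)→{1,3}; (4,3)→{3,6}; (6,2)→{2,7}; (7,7)→{1,7}; (8,5)→{5}. Safe: 8. Place at column 8.
Row 5: attacked by (1,8)→{4,8}; (2,4)→{1,4,7}; (3,1)→{1,3}; (4,3)→{2,3,4}; (6,2)→{1,2,3}; (7,7)→{5,7}; (8,5)→{2,5,8}. Safe: 6. Place at column 6.
Columns [8, 4, 1, 3, 6, 2, 7, 5], r−c [-7, -2, 2, 1, -1, 4, 0, 3], r+c [9, 6, 4, 7, 11, 8, 14, 13] are all distinct, so no two queens attack.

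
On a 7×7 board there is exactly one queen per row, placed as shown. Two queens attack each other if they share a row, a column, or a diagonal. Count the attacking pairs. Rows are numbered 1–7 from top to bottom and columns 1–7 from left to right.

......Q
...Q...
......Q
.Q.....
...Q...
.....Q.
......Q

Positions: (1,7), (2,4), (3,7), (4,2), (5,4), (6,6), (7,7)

6

Same column: (1,7)–(3,7) (column 7); (1,7)–(7,7) (column 7); (2,4)–(5,4) (column 4); (3,7)–(7,7) (column 7).
Same diagonal: (2,4)–(4,2) (|2−4| = |4−2| = 2); (6,6)–(7,7) (|6−7| = |6−7| = 1).
Total attacking pairs: 6.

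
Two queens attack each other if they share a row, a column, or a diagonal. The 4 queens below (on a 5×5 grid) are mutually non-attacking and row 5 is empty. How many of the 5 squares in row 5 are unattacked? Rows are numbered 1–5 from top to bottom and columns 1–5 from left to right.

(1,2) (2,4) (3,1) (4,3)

1

(1,2) attacks row 5 at column 2.
(2,4) attacks row 5 at column 4 and diagonals 1.
(3,1) attacks row 5 at column 1 and diagonals 3.
(4,3) attacks row 5 at column 3 and diagonals 2, 4.
Attacked columns: {1, 2, 3, 4}. Safe: {5}.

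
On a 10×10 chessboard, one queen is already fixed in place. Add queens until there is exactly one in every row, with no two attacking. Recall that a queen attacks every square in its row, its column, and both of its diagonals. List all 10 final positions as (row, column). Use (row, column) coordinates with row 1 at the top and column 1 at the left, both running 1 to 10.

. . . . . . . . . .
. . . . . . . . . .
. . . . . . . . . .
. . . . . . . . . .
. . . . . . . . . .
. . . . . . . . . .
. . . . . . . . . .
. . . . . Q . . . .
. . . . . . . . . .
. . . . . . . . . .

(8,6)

(1,7) (2,1) (3,8) (4,5) (5,2) (6,9) (7,3) (8,6) (9,4) (10,10)

Row 1: attacked by (8,6)→{6}. Safe: 1, 2, 3, 4, 5, 7, 8, 9, 10. Place at column 7.
Row 2: attacked by (1,7)→{6,7,8}; (8,6)→{6}. Safe: 1, 2, 3, 4, 5, 9, 10. Place at column 1.
Row 3: attacked by (1,7)→{5,7,9}; (2,1)→{1,2}; (8,6)→{1,6}. Safe: 3, 4, 8, 10. Place at column 8.
Row 4: attacked by (1,7)→{4,7,10}; (2,1)→{1,3}; (3,8)→{7,8,9}; (8,6)→{2,6,10}. Safe: 5. Place at column 5.
Row 5: attacked by (1,7)→{3,7}; (2,1)→{1,4}; (3,8)→{6,8,10}; (4,5)→{4,5,6}; (8,6)→{3,6,9}. Safe: 2. Place at column 2.
Row 6: attacked by (1,7)→{2,7}; (2,1)→{1,5}; (3,8)→{5,8}; (4,5)→{3,5,7}; (5,2)→{1,2,3}; (8,6)→{4,6,8}. Safe: 9, 10. Place at column 9.
Row 7: attacked by (1,7)→{1,7}; (2,1)→{1,6}; (3,8)→{4,8}; (4,5)→{2,5,8}; (5,2)→{2,4}; (6,9)→{8,9,10}; (8,6)→{5,6,7}. Safe: 3. Place at column 3.
Row 9: attacked by (1,7)→{7}; (2,1)→{1,8}; (3,8)→{2,8}; (4,5)→{5,10}; (5,2)→{2,6}; (6,9)→{6,9}; (7,3)→{1,3,5}; (8,6)→{5,6,7}. Safe: 4. Place at column 4.
Row 10: attacked by (1,7)→{7}; (2,1)→{1,9}; (3,8)→{1,8}; (4,5)→{5}; (5,2)→{2,7}; (6,9)→{5,9}; (7,3)→{3,6}; (8,6)→{4,6,8}; (9,4)→{3,4,5}. Safe: 10. Place at column 10.
Columns [7, 1, 8, 5, 2, 9, 3, 6, 4, 10], r−c [-6, 1, -5, -1, 3, -3, 4, 2, 5, 0], r+c [8, 3, 11, 9, 7, 15, 10, 14, 13, 20] are all distinct, so no two queens attack.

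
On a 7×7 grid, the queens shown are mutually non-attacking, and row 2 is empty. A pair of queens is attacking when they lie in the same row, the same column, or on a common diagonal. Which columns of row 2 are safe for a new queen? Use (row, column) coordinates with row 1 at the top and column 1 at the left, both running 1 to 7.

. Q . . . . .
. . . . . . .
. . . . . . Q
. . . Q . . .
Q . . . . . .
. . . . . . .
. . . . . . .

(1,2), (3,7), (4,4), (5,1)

(1,2) attacks row 2 at column 2 and diagonals 1, 3.
(3,7) attacks row 2 at column 7 and diagonals 6.
(4,4) attacks row 2 at column 4 and diagonals 2, 6.
(5,1) attacks row 2 at column 1 and diagonals 4.
Attacked columns: {1, 2, 3, 4, 6, 7}. Safe: {5}.

columns 5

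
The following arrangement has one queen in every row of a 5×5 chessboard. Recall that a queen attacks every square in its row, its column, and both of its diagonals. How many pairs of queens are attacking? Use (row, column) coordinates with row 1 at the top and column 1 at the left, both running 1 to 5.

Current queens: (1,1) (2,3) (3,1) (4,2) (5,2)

Same column: (1,1)–(3,1) (column 1); (4,2)–(5,2) (column 2).
Same diagonal: (3,1)–(4,2) (|3−4| = |1−2| = 1).
Total attacking pairs: 3.

3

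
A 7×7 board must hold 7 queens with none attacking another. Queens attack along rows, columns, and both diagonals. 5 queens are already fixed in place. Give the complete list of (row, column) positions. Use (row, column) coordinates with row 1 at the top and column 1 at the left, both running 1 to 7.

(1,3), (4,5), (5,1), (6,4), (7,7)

Row 2: attacked by (1,3)→{2,3,4}; (4,5)→{3,5,7}; (5,1)→{1,4}; (6,4)→{4}; (7,7)→{2,7}. Safe: 6. Place at column 6.
Row 3: attacked by (1,3)→{1,3,5}; (2,6)→{5,6,7}; (4,5)→{4,5,6}; (5,1)→{1,3}; (6,4)→{1,4,7}; (7,7)→{3,7}. Safe: 2. Place at column 2.
Columns [3, 6, 2, 5, 1, 4, 7], r−c [-2, -4, 1, -1, 4, 2, 0], r+c [4, 8, 5, 9, 6, 10, 14] are all distinct, so no two queens attack.

(1,3) (2,6) (3,2) (4,5) (5,1) (6,4) (7,7)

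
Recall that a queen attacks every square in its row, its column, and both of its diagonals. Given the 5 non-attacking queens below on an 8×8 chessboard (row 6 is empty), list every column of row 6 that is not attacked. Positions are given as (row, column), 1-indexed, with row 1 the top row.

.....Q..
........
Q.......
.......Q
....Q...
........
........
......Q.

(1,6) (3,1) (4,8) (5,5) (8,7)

(1,6) attacks row 6 at column 6 and diagonals 1.
(3,1) attacks row 6 at column 1 and diagonals 4.
(4,8) attacks row 6 at column 8 and diagonals 6.
(5,5) attacks row 6 at column 5 and diagonals 4, 6.
(8,7) attacks row 6 at column 7 and diagonals 5.
Attacked columns: {1, 4, 5, 6, 7, 8}. Safe: {2, 3}.

columns 2, 3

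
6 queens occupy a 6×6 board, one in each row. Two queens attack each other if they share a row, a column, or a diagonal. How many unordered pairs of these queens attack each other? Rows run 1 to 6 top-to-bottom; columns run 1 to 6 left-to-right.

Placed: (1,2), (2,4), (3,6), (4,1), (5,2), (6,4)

Same column: (1,2)–(5,2) (column 2); (2,4)–(6,4) (column 4).
Same diagonal: (4,1)–(5,2) (|4−5| = |1−2| = 1).
Total attacking pairs: 3.

3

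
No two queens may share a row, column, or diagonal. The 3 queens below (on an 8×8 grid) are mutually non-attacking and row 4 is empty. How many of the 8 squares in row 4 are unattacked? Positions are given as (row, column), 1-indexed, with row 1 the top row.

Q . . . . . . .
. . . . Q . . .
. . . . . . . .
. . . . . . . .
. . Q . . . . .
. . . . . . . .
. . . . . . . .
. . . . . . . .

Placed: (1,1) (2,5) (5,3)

(1,1) attacks row 4 at column 1 and diagonals 4.
(2,5) attacks row 4 at column 5 and diagonals 3, 7.
(5,3) attacks row 4 at column 3 and diagonals 2, 4.
Attacked columns: {1, 2, 3, 4, 5, 7}. Safe: {6, 8}.

2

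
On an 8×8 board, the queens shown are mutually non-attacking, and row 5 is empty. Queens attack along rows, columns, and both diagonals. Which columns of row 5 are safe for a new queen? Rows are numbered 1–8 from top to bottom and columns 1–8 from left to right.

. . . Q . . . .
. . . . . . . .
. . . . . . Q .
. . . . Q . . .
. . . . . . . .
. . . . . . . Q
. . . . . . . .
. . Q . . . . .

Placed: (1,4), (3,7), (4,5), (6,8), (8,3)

(1,4) attacks row 5 at column 4 and diagonals 8.
(3,7) attacks row 5 at column 7 and diagonals 5.
(4,5) attacks row 5 at column 5 and diagonals 4, 6.
(6,8) attacks row 5 at column 8 and diagonals 7.
(8,3) attacks row 5 at column 3 and diagonals 6.
Attacked columns: {3, 4, 5, 6, 7, 8}. Safe: {1, 2}.

columns 1, 2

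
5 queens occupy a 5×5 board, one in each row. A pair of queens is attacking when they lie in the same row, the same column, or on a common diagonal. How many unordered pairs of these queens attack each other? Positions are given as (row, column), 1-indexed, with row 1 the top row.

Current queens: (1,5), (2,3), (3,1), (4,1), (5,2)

Same column: (3,1)–(4,1) (column 1).
Same diagonal: (2,3)–(4,1) (|2−4| = |3−1| = 2); (4,1)–(5,2) (|4−5| = |1−2| = 1).
Total attacking pairs: 3.

3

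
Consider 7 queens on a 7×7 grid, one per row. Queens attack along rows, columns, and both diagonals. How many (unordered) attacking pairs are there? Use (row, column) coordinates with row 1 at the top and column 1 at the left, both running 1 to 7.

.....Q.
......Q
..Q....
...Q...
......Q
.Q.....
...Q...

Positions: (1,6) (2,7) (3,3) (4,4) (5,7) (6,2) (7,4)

5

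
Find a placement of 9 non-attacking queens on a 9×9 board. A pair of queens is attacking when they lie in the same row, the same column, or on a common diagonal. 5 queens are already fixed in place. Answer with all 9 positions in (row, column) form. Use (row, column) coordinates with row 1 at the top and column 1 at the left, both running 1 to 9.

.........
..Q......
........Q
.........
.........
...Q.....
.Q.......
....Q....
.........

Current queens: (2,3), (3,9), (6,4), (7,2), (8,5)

(1,6) (2,3) (3,9) (4,7) (5,1) (6,4) (7,2) (8,5) (9,8)

Row 1: attacked by (2,3)→{2,3,4}; (3,9)→{7,9}; (6,4)→{4,9}; (7,2)→{2,8}; (8,5)→{5}. Safe: 1, 6. Place at column 6.
Row 4: attacked by (1,6)→{3,6,9}; (2,3)→{1,3,5}; (3,9)→{8,9}; (6,4)→{2,4,6}; (7,2)→{2,5}; (8,5)→{1,5,9}. Safe: 7. Place at column 7.
Row 5: attacked by (1,6)→{2,6}; (2,3)→{3,6}; (3,9)→{7,9}; (4,7)→{6,7,8}; (6,4)→{3,4,5}; (7,2)→{2,4}; (8,5)→{2,5,8}. Safe: 1. Place at column 1.
Row 9: attacked by (1,6)→{6}; (2,3)→{3}; (3,9)→{3,9}; (4,7)→{2,7}; (5,1)→{1,5}; (6,4)→{1,4,7}; (7,2)→{2,4}; (8,5)→{4,5,6}. Safe: 8. Place at column 8.
Columns [6, 3, 9, 7, 1, 4, 2, 5, 8], r−c [-5, -1, -6, -3, 4, 2, 5, 3, 1], r+c [7, 5, 12, 11, 6, 10, 9, 13, 17] are all distinct, so no two queens attack.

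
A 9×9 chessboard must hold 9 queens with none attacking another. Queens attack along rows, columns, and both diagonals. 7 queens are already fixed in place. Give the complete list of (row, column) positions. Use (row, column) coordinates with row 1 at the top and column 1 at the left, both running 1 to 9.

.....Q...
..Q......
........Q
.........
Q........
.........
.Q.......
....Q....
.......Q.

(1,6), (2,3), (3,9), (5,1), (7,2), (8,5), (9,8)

(1,6) (2,3) (3,9) (4,7) (5,1) (6,4) (7,2) (8,5) (9,8)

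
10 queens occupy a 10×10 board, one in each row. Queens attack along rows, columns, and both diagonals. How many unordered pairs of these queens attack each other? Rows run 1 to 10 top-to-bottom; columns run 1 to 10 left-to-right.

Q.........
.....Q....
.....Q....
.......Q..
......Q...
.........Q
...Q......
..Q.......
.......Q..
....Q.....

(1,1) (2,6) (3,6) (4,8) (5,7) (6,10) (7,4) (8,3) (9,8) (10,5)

Same column: (2,6)–(3,6) (column 6); (4,8)–(9,8) (column 8).
Same diagonal: (2,6)–(4,8) (|2−4| = |6−8| = 2); (2,6)–(6,10) (|2−6| = |6−10| = 4); (4,8)–(5,7) (|4−5| = |8−7| = 1); (4,8)–(6,10) (|4−6| = |8−10| = 2); (7,4)–(8,3) (|7−8| = |4−3| = 1); (8,3)–(10,5) (|8−10| = |3−5| = 2).
Total attacking pairs: 8.

8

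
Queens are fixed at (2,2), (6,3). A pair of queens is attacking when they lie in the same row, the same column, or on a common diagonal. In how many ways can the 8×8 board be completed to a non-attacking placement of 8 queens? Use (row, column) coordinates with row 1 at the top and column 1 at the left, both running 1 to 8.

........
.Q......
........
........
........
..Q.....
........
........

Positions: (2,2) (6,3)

2

Branch on row 1: col 4 → 1; col 5 → 1; col 6 → 0; col 7 → 0.
Sum: 1 + 1 + 0 + 0 = 2.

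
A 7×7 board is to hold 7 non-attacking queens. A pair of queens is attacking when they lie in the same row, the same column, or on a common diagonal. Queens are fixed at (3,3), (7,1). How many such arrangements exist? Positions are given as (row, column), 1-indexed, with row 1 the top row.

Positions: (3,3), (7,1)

1

Branch on row 1: col 2 → 0; col 4 → 1; col 6 → 0.
Sum: 0 + 1 + 0 = 1.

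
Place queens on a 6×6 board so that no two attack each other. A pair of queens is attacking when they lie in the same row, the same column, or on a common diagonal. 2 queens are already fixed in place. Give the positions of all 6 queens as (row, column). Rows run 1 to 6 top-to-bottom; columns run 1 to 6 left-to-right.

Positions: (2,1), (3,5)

(1,4) (2,1) (3,5) (4,2) (5,6) (6,3)

Row 1: attacked by (2,1)→{1,2}; (3,5)→{3,5}. Safe: 4, 6. Place at column 4.
Row 4: attacked by (1,4)→{1,4}; (2,1)→{1,3}; (3,5)→{4,5,6}. Safe: 2. Place at column 2.
Row 5: attacked by (1,4)→{4}; (2,1)→{1,4}; (3,5)→{3,5}; (4,2)→{1,2,3}. Safe: 6. Place at column 6.
Row 6: attacked by (1,4)→{4}; (2,1)→{1,5}; (3,5)→{2,5}; (4,2)→{2,4}; (5,6)→{5,6}. Safe: 3. Place at column 3.
Columns [4, 1, 5, 2, 6, 3], r−c [-3, 1, -2, 2, -1, 3], r+c [5, 3, 8, 6, 11, 9] are all distinct, so no two queens attack.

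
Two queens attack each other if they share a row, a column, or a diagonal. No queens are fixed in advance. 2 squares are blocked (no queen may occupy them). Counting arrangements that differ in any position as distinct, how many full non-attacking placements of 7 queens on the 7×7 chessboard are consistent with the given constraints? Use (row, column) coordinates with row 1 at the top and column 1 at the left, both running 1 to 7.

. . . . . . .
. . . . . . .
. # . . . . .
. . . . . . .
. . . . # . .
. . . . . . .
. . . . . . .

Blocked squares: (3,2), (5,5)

Branch on row 1: col 1 → 3; col 2 → 6; col 3 → 2; col 4 → 5; col 5 → 4; col 6 → 6; col 7 → 3.
Sum: 3 + 6 + 2 + 5 + 4 + 6 + 3 = 29.

29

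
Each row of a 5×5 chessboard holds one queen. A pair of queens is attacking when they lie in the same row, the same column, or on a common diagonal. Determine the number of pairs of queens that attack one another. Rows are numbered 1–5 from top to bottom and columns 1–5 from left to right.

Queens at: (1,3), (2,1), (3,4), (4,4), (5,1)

2

Same column: (2,1)–(5,1) (column 1); (3,4)–(4,4) (column 4).
Total attacking pairs: 2.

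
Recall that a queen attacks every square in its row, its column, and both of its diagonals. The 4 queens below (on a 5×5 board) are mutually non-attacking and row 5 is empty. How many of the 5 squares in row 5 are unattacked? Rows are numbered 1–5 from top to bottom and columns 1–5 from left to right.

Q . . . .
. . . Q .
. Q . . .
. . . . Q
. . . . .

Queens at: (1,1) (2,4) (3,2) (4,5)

1

(1,1) attacks row 5 at column 1 and diagonals 5.
(2,4) attacks row 5 at column 4 and diagonals 1.
(3,2) attacks row 5 at column 2 and diagonals 4.
(4,5) attacks row 5 at column 5 and diagonals 4.
Attacked columns: {1, 2, 4, 5}. Safe: {3}.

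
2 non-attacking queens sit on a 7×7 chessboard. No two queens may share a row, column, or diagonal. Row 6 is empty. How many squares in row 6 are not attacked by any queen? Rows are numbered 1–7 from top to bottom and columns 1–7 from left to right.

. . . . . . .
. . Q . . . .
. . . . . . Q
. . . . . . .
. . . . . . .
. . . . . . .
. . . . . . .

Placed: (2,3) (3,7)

(2,3) attacks row 6 at column 3 and diagonals 7.
(3,7) attacks row 6 at column 7 and diagonals 4.
Attacked columns: {3, 4, 7}. Safe: {1, 2, 5, 6}.

4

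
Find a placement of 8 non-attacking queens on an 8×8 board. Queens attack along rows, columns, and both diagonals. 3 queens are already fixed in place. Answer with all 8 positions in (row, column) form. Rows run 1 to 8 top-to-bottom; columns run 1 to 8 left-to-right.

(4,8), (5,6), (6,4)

(1,7) (2,1) (3,3) (4,8) (5,6) (6,4) (7,2) (8,5)

Row 1: attacked by (4,8)→{5,8}; (5,6)→{2,6}; (6,4)→{4}. Safe: 1, 3, 7. Place at column 7.
Row 2: attacked by (1,7)→{6,7,8}; (4,8)→{6,8}; (5,6)→{3,6}; (6,4)→{4,8}. Safe: 1, 2, 5. Place at column 1.
Row 3: attacked by (1,7)→{5,7}; (2,1)→{1,2}; (4,8)→{7,8}; (5,6)→{4,6,8}; (6,4)→{1,4,7}. Safe: 3. Place at column 3.
Row 7: attacked by (1,7)→{1,7}; (2,1)→{1,6}; (3,3)→{3,7}; (4,8)→{5,8}; (5,6)→{4,6,8}; (6,4)→{3,4,5}. Safe: 2. Place at column 2.
Row 8: attacked by (1,7)→{7}; (2,1)→{1,7}; (3,3)→{3,8}; (4,8)→{4,8}; (5,6)→{3,6}; (6,4)→{2,4,6}; (7,2)→{1,2,3}. Safe: 5. Place at column 5.
Columns [7, 1, 3, 8, 6, 4, 2, 5], r−c [-6, 1, 0, -4, -1, 2, 5, 3], r+c [8, 3, 6, 12, 11, 10, 9, 13] are all distinct, so no two queens attack.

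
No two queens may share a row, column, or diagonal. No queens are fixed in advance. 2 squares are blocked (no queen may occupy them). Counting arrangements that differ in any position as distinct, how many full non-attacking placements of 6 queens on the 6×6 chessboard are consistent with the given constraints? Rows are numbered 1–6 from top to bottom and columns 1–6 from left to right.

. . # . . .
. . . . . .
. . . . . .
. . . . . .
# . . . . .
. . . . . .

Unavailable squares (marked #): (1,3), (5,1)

Branch on row 1: col 1 → 0; col 2 → 1; col 4 → 1; col 5 → 1; col 6 → 0.
Sum: 0 + 1 + 1 + 1 + 0 = 3.

3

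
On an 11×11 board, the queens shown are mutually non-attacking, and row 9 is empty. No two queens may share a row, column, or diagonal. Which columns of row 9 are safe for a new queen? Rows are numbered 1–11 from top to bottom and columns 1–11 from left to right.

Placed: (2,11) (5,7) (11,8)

columns 1, 2, 5, 9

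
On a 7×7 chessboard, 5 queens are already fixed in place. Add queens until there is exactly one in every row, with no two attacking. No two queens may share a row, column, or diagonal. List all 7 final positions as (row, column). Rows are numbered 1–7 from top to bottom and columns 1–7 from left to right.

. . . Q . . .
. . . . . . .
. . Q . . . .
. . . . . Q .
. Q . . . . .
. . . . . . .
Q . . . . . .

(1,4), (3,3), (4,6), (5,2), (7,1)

Row 2: attacked by (1,4)→{3,4,5}; (3,3)→{2,3,4}; (4,6)→{4,6}; (5,2)→{2,5}; (7,1)→{1,6}. Safe: 7. Place at column 7.
Row 6: attacked by (1,4)→{4}; (2,7)→{3,7}; (3,3)→{3,6}; (4,6)→{4,6}; (5,2)→{1,2,3}; (7,1)→{1,2}. Safe: 5. Place at column 5.
Columns [4, 7, 3, 6, 2, 5, 1], r−c [-3, -5, 0, -2, 3, 1, 6], r+c [5, 9, 6, 10, 7, 11, 8] are all distinct, so no two queens attack.

(1,4) (2,7) (3,3) (4,6) (5,2) (6,5) (7,1)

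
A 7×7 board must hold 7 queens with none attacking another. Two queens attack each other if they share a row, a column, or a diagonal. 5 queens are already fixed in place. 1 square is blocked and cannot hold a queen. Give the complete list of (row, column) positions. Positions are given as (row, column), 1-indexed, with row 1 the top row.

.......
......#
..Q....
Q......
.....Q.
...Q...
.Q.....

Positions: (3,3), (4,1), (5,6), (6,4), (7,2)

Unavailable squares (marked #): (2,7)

(1,7) (2,5) (3,3) (4,1) (5,6) (6,4) (7,2)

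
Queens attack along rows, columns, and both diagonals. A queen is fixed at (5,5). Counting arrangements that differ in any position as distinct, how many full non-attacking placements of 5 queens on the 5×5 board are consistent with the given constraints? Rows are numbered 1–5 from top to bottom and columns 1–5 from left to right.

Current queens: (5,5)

Branch on row 1: col 2 → 1; col 3 → 1; col 4 → 0.
Sum: 1 + 1 + 0 = 2.

2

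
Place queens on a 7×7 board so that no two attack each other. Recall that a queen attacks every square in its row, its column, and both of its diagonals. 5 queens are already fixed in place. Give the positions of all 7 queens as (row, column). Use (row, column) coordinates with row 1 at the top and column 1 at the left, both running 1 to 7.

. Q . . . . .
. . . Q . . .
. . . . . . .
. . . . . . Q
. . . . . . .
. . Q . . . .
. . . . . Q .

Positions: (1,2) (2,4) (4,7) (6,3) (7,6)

Row 3: attacked by (1,2)→{2,4}; (2,4)→{3,4,5}; (4,7)→{6,7}; (6,3)→{3,6}; (7,6)→{2,6}. Safe: 1. Place at column 1.
Row 5: attacked by (1,2)→{2,6}; (2,4)→{1,4,7}; (3,1)→{1,3}; (4,7)→{6,7}; (6,3)→{2,3,4}; (7,6)→{4,6}. Safe: 5. Place at column 5.
Columns [2, 4, 1, 7, 5, 3, 6], r−c [-1, -2, 2, -3, 0, 3, 1], r+c [3, 6, 4, 11, 10, 9, 13] are all distinct, so no two queens attack.

(1,2) (2,4) (3,1) (4,7) (5,5) (6,3) (7,6)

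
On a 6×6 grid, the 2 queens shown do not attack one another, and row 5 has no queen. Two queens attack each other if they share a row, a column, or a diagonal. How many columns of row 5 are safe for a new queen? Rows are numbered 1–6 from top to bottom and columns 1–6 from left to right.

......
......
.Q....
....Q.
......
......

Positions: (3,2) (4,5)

2

(3,2) attacks row 5 at column 2 and diagonals 4.
(4,5) attacks row 5 at column 5 and diagonals 4, 6.
Attacked columns: {2, 4, 5, 6}. Safe: {1, 3}.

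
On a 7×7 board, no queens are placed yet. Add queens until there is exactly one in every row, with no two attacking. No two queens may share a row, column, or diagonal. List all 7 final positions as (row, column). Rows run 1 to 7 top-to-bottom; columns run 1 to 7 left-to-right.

Row 1: Safe: 1, 2, 3, 4, 5, 6, 7. Place at column 7.
Row 2: attacked by (1,7)→{6,7}. Safe: 1, 2, 3, 4, 5. Place at column 3.
Row 3: attacked by (1,7)→{5,7}; (2,3)→{2,3,4}. Safe: 1, 6. Place at column 6.
Row 4: attacked by (1,7)→{4,7}; (2,3)→{1,3,5}; (3,6)→{5,6,7}. Safe: 2. Place at column 2.
Row 5: attacked by (1,7)→{3,7}; (2,3)→{3,6}; (3,6)→{4,6}; (4,2)→{1,2,3}. Safe: 5. Place at column 5.
Row 6: attacked by (1,7)→{2,7}; (2,3)→{3,7}; (3,6)→{3,6}; (4,2)→{2,4}; (5,5)→{4,5,6}. Safe: 1. Place at column 1.
Row 7: attacked by (1,7)→{1,7}; (2,3)→{3}; (3,6)→{2,6}; (4,2)→{2,5}; (5,5)→{3,5,7}; (6,1)→{1,2}. Safe: 4. Place at column 4.
Columns [7, 3, 6, 2, 5, 1, 4], r−c [-6, -1, -3, 2, 0, 5, 3], r+c [8, 5, 9, 6, 10, 7, 11] are all distinct, so no two queens attack.

(1,7) (2,3) (3,6) (4,2) (5,5) (6,1) (7,4)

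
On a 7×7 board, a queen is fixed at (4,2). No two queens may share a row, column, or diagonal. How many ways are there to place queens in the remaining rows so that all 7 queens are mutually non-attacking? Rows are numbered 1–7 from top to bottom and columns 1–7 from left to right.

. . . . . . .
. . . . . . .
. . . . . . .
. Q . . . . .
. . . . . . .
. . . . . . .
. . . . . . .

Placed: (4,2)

Branch on row 1: col 1 → 1; col 3 → 2; col 4 → 2; col 6 → 0; col 7 → 1.
Sum: 1 + 2 + 2 + 0 + 1 = 6.

6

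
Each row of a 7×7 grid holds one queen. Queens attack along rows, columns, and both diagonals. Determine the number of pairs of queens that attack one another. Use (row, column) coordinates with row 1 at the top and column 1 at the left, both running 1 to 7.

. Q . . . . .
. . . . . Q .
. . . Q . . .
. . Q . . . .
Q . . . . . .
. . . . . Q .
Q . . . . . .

5

Same column: (2,6)–(6,6) (column 6); (5,1)–(7,1) (column 1).
Same diagonal: (1,2)–(3,4) (|1−3| = |2−4| = 2); (2,6)–(7,1) (|2−7| = |6−1| = 5); (3,4)–(4,3) (|3−4| = |4−3| = 1).
Total attacking pairs: 5.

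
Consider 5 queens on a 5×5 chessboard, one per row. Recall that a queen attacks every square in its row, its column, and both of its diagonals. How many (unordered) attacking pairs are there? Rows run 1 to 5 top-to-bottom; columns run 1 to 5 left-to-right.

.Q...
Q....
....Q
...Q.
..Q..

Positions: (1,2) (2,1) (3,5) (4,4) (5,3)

Same diagonal: (1,2)–(2,1) (|1−2| = |2−1| = 1); (3,5)–(4,4) (|3−4| = |5−4| = 1); (3,5)–(5,3) (|3−5| = |5−3| = 2); (4,4)–(5,3) (|4−5| = |4−3| = 1).
Total attacking pairs: 4.

4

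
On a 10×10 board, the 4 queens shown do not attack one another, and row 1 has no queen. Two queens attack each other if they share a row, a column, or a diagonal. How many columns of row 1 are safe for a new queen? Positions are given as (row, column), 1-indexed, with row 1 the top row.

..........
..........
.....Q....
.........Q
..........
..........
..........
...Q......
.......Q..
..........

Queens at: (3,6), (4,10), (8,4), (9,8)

5

(3,6) attacks row 1 at column 6 and diagonals 4, 8.
(4,10) attacks row 1 at column 10 and diagonals 7.
(8,4) attacks row 1 at column 4.
(9,8) attacks row 1 at column 8.
Attacked columns: {4, 6, 7, 8, 10}. Safe: {1, 2, 3, 5, 9}.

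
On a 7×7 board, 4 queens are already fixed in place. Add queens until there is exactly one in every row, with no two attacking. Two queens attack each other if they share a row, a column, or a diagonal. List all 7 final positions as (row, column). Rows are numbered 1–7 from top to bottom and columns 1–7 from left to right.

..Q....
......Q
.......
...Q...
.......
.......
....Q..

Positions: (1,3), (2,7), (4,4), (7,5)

Row 3: attacked by (1,3)→{1,3,5}; (2,7)→{6,7}; (4,4)→{3,4,5}; (7,5)→{1,5}. Safe: 2. Place at column 2.
Row 5: attacked by (1,3)→{3,7}; (2,7)→{4,7}; (3,2)→{2,4}; (4,4)→{3,4,5}; (7,5)→{3,5,7}. Safe: 1, 6. Place at column 6.
Row 6: attacked by (1,3)→{3}; (2,7)→{3,7}; (3,2)→{2,5}; (4,4)→{2,4,6}; (5,6)→{5,6,7}; (7,5)→{4,5,6}. Safe: 1. Place at column 1.
Columns [3, 7, 2, 4, 6, 1, 5], r−c [-2, -5, 1, 0, -1, 5, 2], r+c [4, 9, 5, 8, 11, 7, 12] are all distinct, so no two queens attack.

(1,3) (2,7) (3,2) (4,4) (5,6) (6,1) (7,5)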